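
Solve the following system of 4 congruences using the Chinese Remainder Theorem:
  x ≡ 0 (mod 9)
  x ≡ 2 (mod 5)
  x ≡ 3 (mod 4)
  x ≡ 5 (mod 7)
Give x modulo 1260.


Product of moduli M = 9 · 5 · 4 · 7 = 1260.
Merge one congruence at a time:
  Start: x ≡ 0 (mod 9).
  Combine with x ≡ 2 (mod 5); new modulus lcm = 45.
    Write x = 0 + 9·t and substitute into x ≡ 2 (mod 5): 9·t ≡ 2 − 0 = 2 (mod 5).
    Reduce coefficients mod 5: 4·t ≡ 2 (mod 5).
    The inverse of 4 mod 5 is 4 (since 4·4 = 16 = 3·5 + 1), so t ≡ 4·2 = 8 ≡ 3 (mod 5).
    Then x = 0 + 9·3 = 27, valid modulo lcm(9, 5) = 45: x ≡ 27 (mod 45).
  Combine with x ≡ 3 (mod 4); new modulus lcm = 180.
    Write x = 27 + 45·t and substitute into x ≡ 3 (mod 4): 45·t ≡ 3 − 27 = -24 (mod 4).
    Reduce coefficients mod 4: 1·t ≡ 0 (mod 4).
    So t ≡ 0 (mod 4).
    Then x = 27 + 45·0 = 27, valid modulo lcm(45, 4) = 180: x ≡ 27 (mod 180).
  Combine with x ≡ 5 (mod 7); new modulus lcm = 1260.
    Write x = 27 + 180·t and substitute into x ≡ 5 (mod 7): 180·t ≡ 5 − 27 = -22 (mod 7).
    Reduce coefficients mod 7: 5·t ≡ 6 (mod 7).
    The inverse of 5 mod 7 is 3 (since 5·3 = 15 = 2·7 + 1), so t ≡ 3·6 = 18 ≡ 4 (mod 7).
    Then x = 27 + 180·4 = 747, valid modulo lcm(180, 7) = 1260: x ≡ 747 (mod 1260).
Verify against each original: 747 mod 9 = 0, 747 mod 5 = 2, 747 mod 4 = 3, 747 mod 7 = 5.

x ≡ 747 (mod 1260).


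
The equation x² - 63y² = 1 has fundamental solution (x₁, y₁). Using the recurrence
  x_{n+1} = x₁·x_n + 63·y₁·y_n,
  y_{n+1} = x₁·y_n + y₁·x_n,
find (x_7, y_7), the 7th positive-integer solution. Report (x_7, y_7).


Step 1: Find the fundamental solution (x₁, y₁) of x² - 63y² = 1.
  Expand √63 as a continued fraction. a₀ = ⌊√63⌋ = 7; iterate m_{k+1} = d_k·a_k − m_k, d_{k+1} = (63 − m_{k+1}²)/d_k, a_{k+1} = ⌊(a₀ + m_{k+1})/d_{k+1}⌋ (starting m₀ = 0, d₀ = 1), with convergents p_k = a_k·p_{k-1} + p_{k-2}, q_k = a_k·q_{k-1} + q_{k-2} (p₋₁ = 1, q₋₁ = 0):
  k = 0: a₀ = 7; p₀/q₀ = 7/1; p₀² − 63·q₀² = 49 − 63 = -14.
  k = 1: m = 7, d = 14, a = ⌊(7 + 7)/14⌋ = 1; p/q = (1·7 + 1)/(1·1 + 0) = 8/1; p² − 63·q² = 64 − 63 = 1.
  The first convergent with p² − 63·q² = 1 gives the fundamental solution (x₁, y₁) = (8, 1).
Step 2: Apply the recurrence (x_{n+1}, y_{n+1}) = (x₁x_n + 63y₁y_n, x₁y_n + y₁x_n) repeatedly.
  From (x_1, y_1) = (8, 1): x_2 = 8·8 + 63·1·1 = 127; y_2 = 8·1 + 1·8 = 16.
  From (x_2, y_2) = (127, 16): x_3 = 8·127 + 63·1·16 = 2024; y_3 = 8·16 + 1·127 = 255.
  From (x_3, y_3) = (2024, 255): x_4 = 8·2024 + 63·1·255 = 32257; y_4 = 8·255 + 1·2024 = 4064.
  From (x_4, y_4) = (32257, 4064): x_5 = 8·32257 + 63·1·4064 = 514088; y_5 = 8·4064 + 1·32257 = 64769.
  From (x_5, y_5) = (514088, 64769): x_6 = 8·514088 + 63·1·64769 = 8193151; y_6 = 8·64769 + 1·514088 = 1032240.
  From (x_6, y_6) = (8193151, 1032240): x_7 = 8·8193151 + 63·1·1032240 = 130576328; y_7 = 8·1032240 + 1·8193151 = 16451071.
Step 3: Verify x_7² - 63·y_7² = 17050177433963584 - 17050177433963583 = 1 (should be 1). ✓

(x_1, y_1) = (8, 1); (x_7, y_7) = (130576328, 16451071).


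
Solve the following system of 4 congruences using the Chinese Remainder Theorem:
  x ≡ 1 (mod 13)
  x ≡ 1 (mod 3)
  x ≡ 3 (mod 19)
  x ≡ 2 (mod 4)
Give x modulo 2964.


Product of moduli M = 13 · 3 · 19 · 4 = 2964.
Merge one congruence at a time:
  Start: x ≡ 1 (mod 13).
  Combine with x ≡ 1 (mod 3); new modulus lcm = 39.
    Write x = 1 + 13·t and substitute into x ≡ 1 (mod 3): 13·t ≡ 1 − 1 = 0 (mod 3).
    Reduce coefficients mod 3: 1·t ≡ 0 (mod 3).
    So t ≡ 0 (mod 3).
    Then x = 1 + 13·0 = 1, valid modulo lcm(13, 3) = 39: x ≡ 1 (mod 39).
  Combine with x ≡ 3 (mod 19); new modulus lcm = 741.
    Write x = 1 + 39·t and substitute into x ≡ 3 (mod 19): 39·t ≡ 3 − 1 = 2 (mod 19).
    Reduce coefficients mod 19: 1·t ≡ 2 (mod 19).
    So t ≡ 2 (mod 19).
    Then x = 1 + 39·2 = 79, valid modulo lcm(39, 19) = 741: x ≡ 79 (mod 741).
  Combine with x ≡ 2 (mod 4); new modulus lcm = 2964.
    Write x = 79 + 741·t and substitute into x ≡ 2 (mod 4): 741·t ≡ 2 − 79 = -77 (mod 4).
    Reduce coefficients mod 4: 1·t ≡ 3 (mod 4).
    So t ≡ 3 (mod 4).
    Then x = 79 + 741·3 = 2302, valid modulo lcm(741, 4) = 2964: x ≡ 2302 (mod 2964).
Verify against each original: 2302 mod 13 = 1, 2302 mod 3 = 1, 2302 mod 19 = 3, 2302 mod 4 = 2.

x ≡ 2302 (mod 2964).


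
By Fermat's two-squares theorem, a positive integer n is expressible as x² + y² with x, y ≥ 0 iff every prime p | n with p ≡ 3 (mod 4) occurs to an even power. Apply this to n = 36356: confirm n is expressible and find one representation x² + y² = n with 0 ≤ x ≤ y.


Step 1: Factor n = 36356 = 2^2 · 61 · 149.
Step 2: Check the mod-4 condition on each prime factor: 2 = 2 (special); 61 ≡ 1 (mod 4), exponent 1; 149 ≡ 1 (mod 4), exponent 1.
All primes ≡ 3 (mod 4) appear to even exponent (or don't appear), so by the two-squares theorem n IS expressible as a sum of two squares.
Step 3: Build a representation. Group n = k² · m with k = 2 and m = 61 · 149 = 9089 (a product of primes ≡ 1 (mod 4)); a representation of m scales to one of n via (k·x)² + (k·y)² = k²(x² + y²). Each prime p ≡ 1 (mod 4) is itself a sum of two squares; find a² by testing p − a² for a perfect square:
  61: 61 − 1² = 60, 61 − 2² = 57, 61 − 3² = 52, 61 − 4² = 45, 61 − 5² = 36 = 6² ⇒ 61 = 5² + 6².
  149: 149 − 1² = 148, 149 − 2² = 145, 149 − 3² = 140, 149 − 4² = 133, 149 − 5² = 124, 149 − 6² = 113, 149 − 7² = 100 = 10² ⇒ 149 = 7² + 10².
  Combine using the Brahmagupta–Fibonacci identity (a² + b²)(c² + d²) = (ac − bd)² + (ad + bc)² = (ac + bd)² + (ad − bc)²:
  61 · 149 = 9089: from (5² + 6²)(7² + 10²), take (5·7 − 6·10, 5·10 + 6·7) = (35 − 60, 50 + 42) = (-25, 92); dropping signs (only squares matter) gives (25, 92); check 25² + 92² = 625 + 8464 = 9089 ✓.
  Scale by k = 2: (2·25, 2·92) = (50, 184).
Step 4: Order so x ≤ y and verify: 50² + 184² = 2500 + 33856 = 36356 = n. ✓

n = 36356 = 50² + 184² (one valid representation with x ≤ y).


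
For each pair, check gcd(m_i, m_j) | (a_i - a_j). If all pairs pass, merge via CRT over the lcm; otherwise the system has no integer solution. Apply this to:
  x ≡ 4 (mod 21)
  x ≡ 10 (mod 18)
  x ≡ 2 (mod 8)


Moduli 21, 18, 8 are not pairwise coprime, so CRT works modulo lcm(m_i) when all pairwise compatibility conditions hold.
Pairwise compatibility: gcd(m_i, m_j) must divide a_i - a_j for every pair.
Merge one congruence at a time:
  Start: x ≡ 4 (mod 21).
  Combine with x ≡ 10 (mod 18): gcd(21, 18) = 3; 10 - 4 = 6, which IS divisible by 3, so compatible.
    Write x = 4 + 21·t and substitute into x ≡ 10 (mod 18): 21·t ≡ 10 − 4 = 6 (mod 18).
    Divide the congruence (and modulus) by g = 3: 7·t ≡ 2 (mod 6).
    Reduce coefficients mod 6: 1·t ≡ 2 (mod 6).
    So t ≡ 2 (mod 6).
    Then x = 4 + 21·2 = 46, valid modulo lcm(21, 18) = 126: x ≡ 46 (mod 126).
  Combine with x ≡ 2 (mod 8): gcd(126, 8) = 2; 2 - 46 = -44, which IS divisible by 2, so compatible.
    Write x = 46 + 126·t and substitute into x ≡ 2 (mod 8): 126·t ≡ 2 − 46 = -44 (mod 8).
    Divide the congruence (and modulus) by g = 2: 63·t ≡ -22 (mod 4).
    Reduce coefficients mod 4: 3·t ≡ 2 (mod 4).
    The inverse of 3 mod 4 is 3 (since 3·3 = 9 = 2·4 + 1), so t ≡ 3·2 = 6 ≡ 2 (mod 4).
    Then x = 46 + 126·2 = 298, valid modulo lcm(126, 8) = 504: x ≡ 298 (mod 504).
Verify: 298 mod 21 = 4, 298 mod 18 = 10, 298 mod 8 = 2.

x ≡ 298 (mod 504).


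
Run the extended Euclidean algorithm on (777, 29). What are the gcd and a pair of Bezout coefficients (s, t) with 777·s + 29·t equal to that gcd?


Euclidean algorithm on (777, 29) — divide until remainder is 0:
  777 = 26 · 29 + 23
  29 = 1 · 23 + 6
  23 = 3 · 6 + 5
  6 = 1 · 5 + 1
  5 = 5 · 1 + 0
gcd(777, 29) = 1.
Track Bezout coefficients alongside the remainders: start with r₀ = 777 = a·1 + b·0 (s = 1, t = 0) and r₁ = 29 = a·0 + b·1 (s = 0, t = 1); each new remainder r_{k+1} = r_{k-1} − q_k·r_k inherits s_{k+1} = s_{k-1} − q_k·s_k, t_{k+1} = t_{k-1} − q_k·t_k, so r_k = a·s_k + b·t_k at every step:
  q = 26: r = 23, s = 1 − 26·0 = 1, t = 0 − 26·1 = -26  (check: 777·1 + 29·(-26) = 23)
  q = 1: r = 6, s = 0 − 1·1 = -1, t = 1 − 1·(-26) = 27  (check: 777·(-1) + 29·27 = 6)
  q = 3: r = 5, s = 1 − 3·(-1) = 4, t = -26 − 3·27 = -107  (check: 777·4 + 29·(-107) = 5)
  q = 1: r = 1, s = -1 − 1·4 = -5, t = 27 − 1·(-107) = 134  (check: 777·(-5) + 29·134 = 1)
The row with r = 1 (the gcd) gives the Bezout coefficients s = -5, t = 134.
Result: 777 · (-5) + 29 · (134) = 1.

gcd(777, 29) = 1; s = -5, t = 134 (check: 777·(-5) + 29·134 = 1).


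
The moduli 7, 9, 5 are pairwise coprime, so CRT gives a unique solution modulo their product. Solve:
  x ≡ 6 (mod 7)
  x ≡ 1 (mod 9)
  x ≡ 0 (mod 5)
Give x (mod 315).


Moduli 7, 9, 5 are pairwise coprime; by CRT there is a unique solution modulo M = 7 · 9 · 5 = 315.
Solve pairwise, accumulating the modulus:
  Start with x ≡ 6 (mod 7).
  Combine with x ≡ 1 (mod 9): since gcd(7, 9) = 1, we get a unique residue mod 63.
    Write x = 6 + 7·t and substitute into x ≡ 1 (mod 9): 7·t ≡ 1 − 6 = -5 (mod 9).
    Reduce coefficients mod 9: 7·t ≡ 4 (mod 9).
    The inverse of 7 mod 9 is 4 (since 7·4 = 28 = 3·9 + 1), so t ≡ 4·4 = 16 ≡ 7 (mod 9).
    Then x = 6 + 7·7 = 55, valid modulo lcm(7, 9) = 63: x ≡ 55 (mod 63).
  Combine with x ≡ 0 (mod 5): since gcd(63, 5) = 1, we get a unique residue mod 315.
    Write x = 55 + 63·t and substitute into x ≡ 0 (mod 5): 63·t ≡ 0 − 55 = -55 (mod 5).
    Reduce coefficients mod 5: 3·t ≡ 0 (mod 5).
    The inverse of 3 mod 5 is 2 (since 3·2 = 6 = 1·5 + 1), so t ≡ 2·0 = 0 ≡ 0 (mod 5).
    Then x = 55 + 63·0 = 55, valid modulo lcm(63, 5) = 315: x ≡ 55 (mod 315).
Verify: 55 mod 7 = 6 ✓, 55 mod 9 = 1 ✓, 55 mod 5 = 0 ✓.

x ≡ 55 (mod 315).


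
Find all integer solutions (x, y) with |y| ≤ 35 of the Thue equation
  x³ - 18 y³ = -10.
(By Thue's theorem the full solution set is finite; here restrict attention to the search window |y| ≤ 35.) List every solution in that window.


The equation is x³ - 18y³ = -10. For fixed y, x³ = 18·y³ − 10, so a solution requires the RHS to be a perfect cube.
Strategy: iterate y from -35 to 35, compute RHS = 18·y³ − 10, and check whether it is a (positive or negative) perfect cube.
Check small values of y:
  y = 0: RHS = -10 is not a perfect cube.
  y = 1: RHS = 8 = (2)³ ⇒ x = 2 works.
  y = -1: RHS = -28 is not a perfect cube.
  y = 2: RHS = 134 is not a perfect cube.
  y = -2: RHS = -154 is not a perfect cube.
  y = 3: RHS = 476 is not a perfect cube.
  y = -3: RHS = -496 is not a perfect cube.
Continuing the search up to |y| = 35 finds no further solutions beyond those listed.
Collected solutions: (2, 1).

Solutions (with |y| ≤ 35): (2, 1).


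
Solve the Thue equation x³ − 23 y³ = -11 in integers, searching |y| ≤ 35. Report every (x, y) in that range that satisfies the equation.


The equation is x³ - 23y³ = -11. For fixed y, x³ = 23·y³ − 11, so a solution requires the RHS to be a perfect cube.
Strategy: iterate y from -35 to 35, compute RHS = 23·y³ − 11, and check whether it is a (positive or negative) perfect cube.
Check small values of y:
  y = 0: RHS = -11 is not a perfect cube.
  y = 1: RHS = 12 is not a perfect cube.
  y = -1: RHS = -34 is not a perfect cube.
  y = 2: RHS = 173 is not a perfect cube.
  y = -2: RHS = -195 is not a perfect cube.
  y = 3: RHS = 610 is not a perfect cube.
  y = -3: RHS = -632 is not a perfect cube.
Continuing the search up to |y| = 35 finds no solutions either.
No (x, y) in the scanned range satisfies the equation.

No integer solutions with |y| ≤ 35.


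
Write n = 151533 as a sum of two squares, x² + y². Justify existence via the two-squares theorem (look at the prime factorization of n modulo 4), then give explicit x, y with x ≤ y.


Step 1: Factor n = 151533 = 3^2 · 113 · 149.
Step 2: Check the mod-4 condition on each prime factor: 3 ≡ 3 (mod 4), exponent 2 (must be even); 113 ≡ 1 (mod 4), exponent 1; 149 ≡ 1 (mod 4), exponent 1.
All primes ≡ 3 (mod 4) appear to even exponent (or don't appear), so by the two-squares theorem n IS expressible as a sum of two squares.
Step 3: Build a representation. Group n = k² · m with k = 3 and m = 113 · 149 = 16837 (a product of primes ≡ 1 (mod 4)); a representation of m scales to one of n via (k·x)² + (k·y)² = k²(x² + y²). Each prime p ≡ 1 (mod 4) is itself a sum of two squares; find a² by testing p − a² for a perfect square:
  113: 113 − 1² = 112, 113 − 2² = 109, 113 − 3² = 104, 113 − 4² = 97, 113 − 5² = 88, 113 − 6² = 77, 113 − 7² = 64 = 8² ⇒ 113 = 7² + 8².
  149: 149 − 1² = 148, 149 − 2² = 145, 149 − 3² = 140, 149 − 4² = 133, 149 − 5² = 124, 149 − 6² = 113, 149 − 7² = 100 = 10² ⇒ 149 = 7² + 10².
  Combine using the Brahmagupta–Fibonacci identity (a² + b²)(c² + d²) = (ac − bd)² + (ad + bc)² = (ac + bd)² + (ad − bc)²:
  113 · 149 = 16837: from (7² + 8²)(7² + 10²), take (7·7 − 8·10, 7·10 + 8·7) = (49 − 80, 70 + 56) = (-31, 126); dropping signs (only squares matter) gives (31, 126); check 31² + 126² = 961 + 15876 = 16837 ✓.
  Scale by k = 3: (3·31, 3·126) = (93, 378).
Step 4: Order so x ≤ y and verify: 93² + 378² = 8649 + 142884 = 151533 = n. ✓

n = 151533 = 93² + 378² (one valid representation with x ≤ y).


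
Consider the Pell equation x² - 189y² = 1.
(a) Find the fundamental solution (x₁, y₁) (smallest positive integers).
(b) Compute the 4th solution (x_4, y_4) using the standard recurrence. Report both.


Step 1: Find the fundamental solution (x₁, y₁) of x² - 189y² = 1.
  Expand √189 as a continued fraction. a₀ = ⌊√189⌋ = 13; iterate m_{k+1} = d_k·a_k − m_k, d_{k+1} = (189 − m_{k+1}²)/d_k, a_{k+1} = ⌊(a₀ + m_{k+1})/d_{k+1}⌋ (starting m₀ = 0, d₀ = 1), with convergents p_k = a_k·p_{k-1} + p_{k-2}, q_k = a_k·q_{k-1} + q_{k-2} (p₋₁ = 1, q₋₁ = 0):
  k = 0: a₀ = 13; p₀/q₀ = 13/1; p₀² − 189·q₀² = 169 − 189 = -20.
  k = 1: m = 13, d = 20, a = ⌊(13 + 13)/20⌋ = 1; p/q = (1·13 + 1)/(1·1 + 0) = 14/1; p² − 189·q² = 196 − 189 = 7.
  k = 2: m = 7, d = 7, a = ⌊(13 + 7)/7⌋ = 2; p/q = (2·14 + 13)/(2·1 + 1) = 41/3; p² − 189·q² = 1681 − 1701 = -20.
  k = 3: m = 7, d = 20, a = ⌊(13 + 7)/20⌋ = 1; p/q = (1·41 + 14)/(1·3 + 1) = 55/4; p² − 189·q² = 3025 − 3024 = 1.
  The first convergent with p² − 189·q² = 1 gives the fundamental solution (x₁, y₁) = (55, 4).
Step 2: Apply the recurrence (x_{n+1}, y_{n+1}) = (x₁x_n + 189y₁y_n, x₁y_n + y₁x_n) repeatedly.
  From (x_1, y_1) = (55, 4): x_2 = 55·55 + 189·4·4 = 6049; y_2 = 55·4 + 4·55 = 440.
  From (x_2, y_2) = (6049, 440): x_3 = 55·6049 + 189·4·440 = 665335; y_3 = 55·440 + 4·6049 = 48396.
  From (x_3, y_3) = (665335, 48396): x_4 = 55·665335 + 189·4·48396 = 73180801; y_4 = 55·48396 + 4·665335 = 5323120.
Step 3: Verify x_4² - 189·y_4² = 5355429635001601 - 5355429635001600 = 1 (should be 1). ✓

(x_1, y_1) = (55, 4); (x_4, y_4) = (73180801, 5323120).


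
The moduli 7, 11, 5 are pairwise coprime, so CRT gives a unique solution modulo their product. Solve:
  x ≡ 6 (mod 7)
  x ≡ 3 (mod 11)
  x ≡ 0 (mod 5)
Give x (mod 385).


Moduli 7, 11, 5 are pairwise coprime; by CRT there is a unique solution modulo M = 7 · 11 · 5 = 385.
Solve pairwise, accumulating the modulus:
  Start with x ≡ 6 (mod 7).
  Combine with x ≡ 3 (mod 11): since gcd(7, 11) = 1, we get a unique residue mod 77.
    Write x = 6 + 7·t and substitute into x ≡ 3 (mod 11): 7·t ≡ 3 − 6 = -3 (mod 11).
    Reduce coefficients mod 11: 7·t ≡ 8 (mod 11).
    The inverse of 7 mod 11 is 8 (since 7·8 = 56 = 5·11 + 1), so t ≡ 8·8 = 64 ≡ 9 (mod 11).
    Then x = 6 + 7·9 = 69, valid modulo lcm(7, 11) = 77: x ≡ 69 (mod 77).
  Combine with x ≡ 0 (mod 5): since gcd(77, 5) = 1, we get a unique residue mod 385.
    Write x = 69 + 77·t and substitute into x ≡ 0 (mod 5): 77·t ≡ 0 − 69 = -69 (mod 5).
    Reduce coefficients mod 5: 2·t ≡ 1 (mod 5).
    The inverse of 2 mod 5 is 3 (since 2·3 = 6 = 1·5 + 1), so t ≡ 3·1 = 3 ≡ 3 (mod 5).
    Then x = 69 + 77·3 = 300, valid modulo lcm(77, 5) = 385: x ≡ 300 (mod 385).
Verify: 300 mod 7 = 6 ✓, 300 mod 11 = 3 ✓, 300 mod 5 = 0 ✓.

x ≡ 300 (mod 385).


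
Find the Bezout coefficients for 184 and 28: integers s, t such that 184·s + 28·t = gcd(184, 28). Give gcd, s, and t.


Euclidean algorithm on (184, 28) — divide until remainder is 0:
  184 = 6 · 28 + 16
  28 = 1 · 16 + 12
  16 = 1 · 12 + 4
  12 = 3 · 4 + 0
gcd(184, 28) = 4.
Track Bezout coefficients alongside the remainders: start with r₀ = 184 = a·1 + b·0 (s = 1, t = 0) and r₁ = 28 = a·0 + b·1 (s = 0, t = 1); each new remainder r_{k+1} = r_{k-1} − q_k·r_k inherits s_{k+1} = s_{k-1} − q_k·s_k, t_{k+1} = t_{k-1} − q_k·t_k, so r_k = a·s_k + b·t_k at every step:
  q = 6: r = 16, s = 1 − 6·0 = 1, t = 0 − 6·1 = -6  (check: 184·1 + 28·(-6) = 16)
  q = 1: r = 12, s = 0 − 1·1 = -1, t = 1 − 1·(-6) = 7  (check: 184·(-1) + 28·7 = 12)
  q = 1: r = 4, s = 1 − 1·(-1) = 2, t = -6 − 1·7 = -13  (check: 184·2 + 28·(-13) = 4)
The row with r = 4 (the gcd) gives the Bezout coefficients s = 2, t = -13.
Result: 184 · (2) + 28 · (-13) = 4.

gcd(184, 28) = 4; s = 2, t = -13 (check: 184·2 + 28·(-13) = 4).


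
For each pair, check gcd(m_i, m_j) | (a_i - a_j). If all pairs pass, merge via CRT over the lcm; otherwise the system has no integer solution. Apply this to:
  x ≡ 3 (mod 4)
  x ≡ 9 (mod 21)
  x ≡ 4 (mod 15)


Moduli 4, 21, 15 are not pairwise coprime, so CRT works modulo lcm(m_i) when all pairwise compatibility conditions hold.
Pairwise compatibility: gcd(m_i, m_j) must divide a_i - a_j for every pair.
Merge one congruence at a time:
  Start: x ≡ 3 (mod 4).
  Combine with x ≡ 9 (mod 21): gcd(4, 21) = 1; 9 - 3 = 6, which IS divisible by 1, so compatible.
    Write x = 3 + 4·t and substitute into x ≡ 9 (mod 21): 4·t ≡ 9 − 3 = 6 (mod 21).
    The inverse of 4 mod 21 is 16 (since 4·16 = 64 = 3·21 + 1), so t ≡ 16·6 = 96 ≡ 12 (mod 21).
    Then x = 3 + 4·12 = 51, valid modulo lcm(4, 21) = 84: x ≡ 51 (mod 84).
  Combine with x ≡ 4 (mod 15): gcd(84, 15) = 3, and 4 - 51 = -47 is NOT divisible by 3.
    ⇒ system is inconsistent (no integer solution).

No solution (the system is inconsistent).


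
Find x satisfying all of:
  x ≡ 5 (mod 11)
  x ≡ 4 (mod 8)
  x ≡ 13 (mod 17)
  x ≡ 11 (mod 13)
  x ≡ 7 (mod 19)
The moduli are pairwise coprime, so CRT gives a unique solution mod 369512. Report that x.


Product of moduli M = 11 · 8 · 17 · 13 · 19 = 369512.
Merge one congruence at a time:
  Start: x ≡ 5 (mod 11).
  Combine with x ≡ 4 (mod 8); new modulus lcm = 88.
    Write x = 5 + 11·t and substitute into x ≡ 4 (mod 8): 11·t ≡ 4 − 5 = -1 (mod 8).
    Reduce coefficients mod 8: 3·t ≡ 7 (mod 8).
    The inverse of 3 mod 8 is 3 (since 3·3 = 9 = 1·8 + 1), so t ≡ 3·7 = 21 ≡ 5 (mod 8).
    Then x = 5 + 11·5 = 60, valid modulo lcm(11, 8) = 88: x ≡ 60 (mod 88).
  Combine with x ≡ 13 (mod 17); new modulus lcm = 1496.
    Write x = 60 + 88·t and substitute into x ≡ 13 (mod 17): 88·t ≡ 13 − 60 = -47 (mod 17).
    Reduce coefficients mod 17: 3·t ≡ 4 (mod 17).
    The inverse of 3 mod 17 is 6 (since 3·6 = 18 = 1·17 + 1), so t ≡ 6·4 = 24 ≡ 7 (mod 17).
    Then x = 60 + 88·7 = 676, valid modulo lcm(88, 17) = 1496: x ≡ 676 (mod 1496).
  Combine with x ≡ 11 (mod 13); new modulus lcm = 19448.
    Write x = 676 + 1496·t and substitute into x ≡ 11 (mod 13): 1496·t ≡ 11 − 676 = -665 (mod 13).
    Reduce coefficients mod 13: 1·t ≡ 11 (mod 13).
    So t ≡ 11 (mod 13).
    Then x = 676 + 1496·11 = 17132, valid modulo lcm(1496, 13) = 19448: x ≡ 17132 (mod 19448).
  Combine with x ≡ 7 (mod 19); new modulus lcm = 369512.
    Write x = 17132 + 19448·t and substitute into x ≡ 7 (mod 19): 19448·t ≡ 7 − 17132 = -17125 (mod 19).
    Reduce coefficients mod 19: 11·t ≡ 13 (mod 19).
    The inverse of 11 mod 19 is 7 (since 11·7 = 77 = 4·19 + 1), so t ≡ 7·13 = 91 ≡ 15 (mod 19).
    Then x = 17132 + 19448·15 = 308852, valid modulo lcm(19448, 19) = 369512: x ≡ 308852 (mod 369512).
Verify against each original: 308852 mod 11 = 5, 308852 mod 8 = 4, 308852 mod 17 = 13, 308852 mod 13 = 11, 308852 mod 19 = 7.

x ≡ 308852 (mod 369512).


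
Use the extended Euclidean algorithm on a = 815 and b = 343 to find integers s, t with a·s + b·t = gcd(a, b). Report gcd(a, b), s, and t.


Euclidean algorithm on (815, 343) — divide until remainder is 0:
  815 = 2 · 343 + 129
  343 = 2 · 129 + 85
  129 = 1 · 85 + 44
  85 = 1 · 44 + 41
  44 = 1 · 41 + 3
  41 = 13 · 3 + 2
  3 = 1 · 2 + 1
  2 = 2 · 1 + 0
gcd(815, 343) = 1.
Track Bezout coefficients alongside the remainders: start with r₀ = 815 = a·1 + b·0 (s = 1, t = 0) and r₁ = 343 = a·0 + b·1 (s = 0, t = 1); each new remainder r_{k+1} = r_{k-1} − q_k·r_k inherits s_{k+1} = s_{k-1} − q_k·s_k, t_{k+1} = t_{k-1} − q_k·t_k, so r_k = a·s_k + b·t_k at every step:
  q = 2: r = 129, s = 1 − 2·0 = 1, t = 0 − 2·1 = -2  (check: 815·1 + 343·(-2) = 129)
  q = 2: r = 85, s = 0 − 2·1 = -2, t = 1 − 2·(-2) = 5  (check: 815·(-2) + 343·5 = 85)
  q = 1: r = 44, s = 1 − 1·(-2) = 3, t = -2 − 1·5 = -7  (check: 815·3 + 343·(-7) = 44)
  q = 1: r = 41, s = -2 − 1·3 = -5, t = 5 − 1·(-7) = 12  (check: 815·(-5) + 343·12 = 41)
  q = 1: r = 3, s = 3 − 1·(-5) = 8, t = -7 − 1·12 = -19  (check: 815·8 + 343·(-19) = 3)
  q = 13: r = 2, s = -5 − 13·8 = -109, t = 12 − 13·(-19) = 259  (check: 815·(-109) + 343·259 = 2)
  q = 1: r = 1, s = 8 − 1·(-109) = 117, t = -19 − 1·259 = -278  (check: 815·117 + 343·(-278) = 1)
The row with r = 1 (the gcd) gives the Bezout coefficients s = 117, t = -278.
Result: 815 · (117) + 343 · (-278) = 1.

gcd(815, 343) = 1; s = 117, t = -278 (check: 815·117 + 343·(-278) = 1).


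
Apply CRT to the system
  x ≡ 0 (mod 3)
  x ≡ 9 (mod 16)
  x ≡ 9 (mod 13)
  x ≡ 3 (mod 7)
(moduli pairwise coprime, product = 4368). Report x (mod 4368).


Product of moduli M = 3 · 16 · 13 · 7 = 4368.
Merge one congruence at a time:
  Start: x ≡ 0 (mod 3).
  Combine with x ≡ 9 (mod 16); new modulus lcm = 48.
    Write x = 0 + 3·t and substitute into x ≡ 9 (mod 16): 3·t ≡ 9 − 0 = 9 (mod 16).
    The inverse of 3 mod 16 is 11 (since 3·11 = 33 = 2·16 + 1), so t ≡ 11·9 = 99 ≡ 3 (mod 16).
    Then x = 0 + 3·3 = 9, valid modulo lcm(3, 16) = 48: x ≡ 9 (mod 48).
  Combine with x ≡ 9 (mod 13); new modulus lcm = 624.
    Write x = 9 + 48·t and substitute into x ≡ 9 (mod 13): 48·t ≡ 9 − 9 = 0 (mod 13).
    Reduce coefficients mod 13: 9·t ≡ 0 (mod 13).
    The inverse of 9 mod 13 is 3 (since 9·3 = 27 = 2·13 + 1), so t ≡ 3·0 = 0 ≡ 0 (mod 13).
    Then x = 9 + 48·0 = 9, valid modulo lcm(48, 13) = 624: x ≡ 9 (mod 624).
  Combine with x ≡ 3 (mod 7); new modulus lcm = 4368.
    Write x = 9 + 624·t and substitute into x ≡ 3 (mod 7): 624·t ≡ 3 − 9 = -6 (mod 7).
    Reduce coefficients mod 7: 1·t ≡ 1 (mod 7).
    So t ≡ 1 (mod 7).
    Then x = 9 + 624·1 = 633, valid modulo lcm(624, 7) = 4368: x ≡ 633 (mod 4368).
Verify against each original: 633 mod 3 = 0, 633 mod 16 = 9, 633 mod 13 = 9, 633 mod 7 = 3.

x ≡ 633 (mod 4368).


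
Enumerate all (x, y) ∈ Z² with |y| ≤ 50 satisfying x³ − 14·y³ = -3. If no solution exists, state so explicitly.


The equation is x³ - 14y³ = -3. For fixed y, x³ = 14·y³ − 3, so a solution requires the RHS to be a perfect cube.
Strategy: iterate y from -50 to 50, compute RHS = 14·y³ − 3, and check whether it is a (positive or negative) perfect cube.
Check small values of y:
  y = 0: RHS = -3 is not a perfect cube.
  y = 1: RHS = 11 is not a perfect cube.
  y = -1: RHS = -17 is not a perfect cube.
  y = 2: RHS = 109 is not a perfect cube.
  y = -2: RHS = -115 is not a perfect cube.
  y = 3: RHS = 375 is not a perfect cube.
  y = -3: RHS = -381 is not a perfect cube.
Continuing the search up to |y| = 50 finds no solutions either.
No (x, y) in the scanned range satisfies the equation.

No integer solutions with |y| ≤ 50.


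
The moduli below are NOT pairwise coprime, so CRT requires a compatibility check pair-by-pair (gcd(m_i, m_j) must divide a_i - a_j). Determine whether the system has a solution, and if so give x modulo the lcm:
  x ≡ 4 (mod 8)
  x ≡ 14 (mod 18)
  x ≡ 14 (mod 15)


Moduli 8, 18, 15 are not pairwise coprime, so CRT works modulo lcm(m_i) when all pairwise compatibility conditions hold.
Pairwise compatibility: gcd(m_i, m_j) must divide a_i - a_j for every pair.
Merge one congruence at a time:
  Start: x ≡ 4 (mod 8).
  Combine with x ≡ 14 (mod 18): gcd(8, 18) = 2; 14 - 4 = 10, which IS divisible by 2, so compatible.
    Write x = 4 + 8·t and substitute into x ≡ 14 (mod 18): 8·t ≡ 14 − 4 = 10 (mod 18).
    Divide the congruence (and modulus) by g = 2: 4·t ≡ 5 (mod 9).
    The inverse of 4 mod 9 is 7 (since 4·7 = 28 = 3·9 + 1), so t ≡ 7·5 = 35 ≡ 8 (mod 9).
    Then x = 4 + 8·8 = 68, valid modulo lcm(8, 18) = 72: x ≡ 68 (mod 72).
  Combine with x ≡ 14 (mod 15): gcd(72, 15) = 3; 14 - 68 = -54, which IS divisible by 3, so compatible.
    Write x = 68 + 72·t and substitute into x ≡ 14 (mod 15): 72·t ≡ 14 − 68 = -54 (mod 15).
    Divide the congruence (and modulus) by g = 3: 24·t ≡ -18 (mod 5).
    Reduce coefficients mod 5: 4·t ≡ 2 (mod 5).
    The inverse of 4 mod 5 is 4 (since 4·4 = 16 = 3·5 + 1), so t ≡ 4·2 = 8 ≡ 3 (mod 5).
    Then x = 68 + 72·3 = 284, valid modulo lcm(72, 15) = 360: x ≡ 284 (mod 360).
Verify: 284 mod 8 = 4, 284 mod 18 = 14, 284 mod 15 = 14.

x ≡ 284 (mod 360).


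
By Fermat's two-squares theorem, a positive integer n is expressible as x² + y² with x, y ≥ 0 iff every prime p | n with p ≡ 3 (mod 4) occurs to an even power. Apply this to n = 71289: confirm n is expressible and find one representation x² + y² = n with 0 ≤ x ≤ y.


Step 1: Factor n = 71289 = 3^2 · 89^2.
Step 2: Check the mod-4 condition on each prime factor: 3 ≡ 3 (mod 4), exponent 2 (must be even); 89 ≡ 1 (mod 4), exponent 2.
All primes ≡ 3 (mod 4) appear to even exponent (or don't appear), so by the two-squares theorem n IS expressible as a sum of two squares.
Step 3: Build a representation. Group n = k² · m with k = 3 and m = 89 · 89 = 7921 (a product of primes ≡ 1 (mod 4)); a representation of m scales to one of n via (k·x)² + (k·y)² = k²(x² + y²). Each prime p ≡ 1 (mod 4) is itself a sum of two squares; find a² by testing p − a² for a perfect square:
  89: 89 − 1² = 88, 89 − 2² = 85, 89 − 3² = 80, 89 − 4² = 73, 89 − 5² = 64 = 8² ⇒ 89 = 5² + 8².
  Combine using the Brahmagupta–Fibonacci identity (a² + b²)(c² + d²) = (ac − bd)² + (ad + bc)² = (ac + bd)² + (ad − bc)²:
  89 · 89 = 7921: from (5² + 8²)(5² + 8²), take (5·5 − 8·8, 5·8 + 8·5) = (25 − 64, 40 + 40) = (-39, 80); dropping signs (only squares matter) gives (39, 80); check 39² + 80² = 1521 + 6400 = 7921 ✓.
  Scale by k = 3: (3·39, 3·80) = (117, 240).
Step 4: Order so x ≤ y and verify: 117² + 240² = 13689 + 57600 = 71289 = n. ✓

n = 71289 = 117² + 240² (one valid representation with x ≤ y).


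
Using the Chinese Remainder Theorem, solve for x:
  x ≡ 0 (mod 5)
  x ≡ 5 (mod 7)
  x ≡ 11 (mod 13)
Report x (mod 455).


Moduli 5, 7, 13 are pairwise coprime; by CRT there is a unique solution modulo M = 5 · 7 · 13 = 455.
Solve pairwise, accumulating the modulus:
  Start with x ≡ 0 (mod 5).
  Combine with x ≡ 5 (mod 7): since gcd(5, 7) = 1, we get a unique residue mod 35.
    Write x = 0 + 5·t and substitute into x ≡ 5 (mod 7): 5·t ≡ 5 − 0 = 5 (mod 7).
    The inverse of 5 mod 7 is 3 (since 5·3 = 15 = 2·7 + 1), so t ≡ 3·5 = 15 ≡ 1 (mod 7).
    Then x = 0 + 5·1 = 5, valid modulo lcm(5, 7) = 35: x ≡ 5 (mod 35).
  Combine with x ≡ 11 (mod 13): since gcd(35, 13) = 1, we get a unique residue mod 455.
    Write x = 5 + 35·t and substitute into x ≡ 11 (mod 13): 35·t ≡ 11 − 5 = 6 (mod 13).
    Reduce coefficients mod 13: 9·t ≡ 6 (mod 13).
    The inverse of 9 mod 13 is 3 (since 9·3 = 27 = 2·13 + 1), so t ≡ 3·6 = 18 ≡ 5 (mod 13).
    Then x = 5 + 35·5 = 180, valid modulo lcm(35, 13) = 455: x ≡ 180 (mod 455).
Verify: 180 mod 5 = 0 ✓, 180 mod 7 = 5 ✓, 180 mod 13 = 11 ✓.

x ≡ 180 (mod 455).


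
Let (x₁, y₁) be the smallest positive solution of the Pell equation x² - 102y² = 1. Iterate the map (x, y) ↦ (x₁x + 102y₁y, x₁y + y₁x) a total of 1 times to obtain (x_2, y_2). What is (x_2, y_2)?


Step 1: Find the fundamental solution (x₁, y₁) of x² - 102y² = 1.
  Expand √102 as a continued fraction. a₀ = ⌊√102⌋ = 10; iterate m_{k+1} = d_k·a_k − m_k, d_{k+1} = (102 − m_{k+1}²)/d_k, a_{k+1} = ⌊(a₀ + m_{k+1})/d_{k+1}⌋ (starting m₀ = 0, d₀ = 1), with convergents p_k = a_k·p_{k-1} + p_{k-2}, q_k = a_k·q_{k-1} + q_{k-2} (p₋₁ = 1, q₋₁ = 0):
  k = 0: a₀ = 10; p₀/q₀ = 10/1; p₀² − 102·q₀² = 100 − 102 = -2.
  k = 1: m = 10, d = 2, a = ⌊(10 + 10)/2⌋ = 10; p/q = (10·10 + 1)/(10·1 + 0) = 101/10; p² − 102·q² = 10201 − 10200 = 1.
  The first convergent with p² − 102·q² = 1 gives the fundamental solution (x₁, y₁) = (101, 10).
Step 2: Apply the recurrence (x_{n+1}, y_{n+1}) = (x₁x_n + 102y₁y_n, x₁y_n + y₁x_n) repeatedly.
  From (x_1, y_1) = (101, 10): x_2 = 101·101 + 102·10·10 = 20401; y_2 = 101·10 + 10·101 = 2020.
Step 3: Verify x_2² - 102·y_2² = 416200801 - 416200800 = 1 (should be 1). ✓

(x_1, y_1) = (101, 10); (x_2, y_2) = (20401, 2020).


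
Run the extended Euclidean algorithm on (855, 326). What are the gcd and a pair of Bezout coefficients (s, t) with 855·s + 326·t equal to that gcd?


Euclidean algorithm on (855, 326) — divide until remainder is 0:
  855 = 2 · 326 + 203
  326 = 1 · 203 + 123
  203 = 1 · 123 + 80
  123 = 1 · 80 + 43
  80 = 1 · 43 + 37
  43 = 1 · 37 + 6
  37 = 6 · 6 + 1
  6 = 6 · 1 + 0
gcd(855, 326) = 1.
Track Bezout coefficients alongside the remainders: start with r₀ = 855 = a·1 + b·0 (s = 1, t = 0) and r₁ = 326 = a·0 + b·1 (s = 0, t = 1); each new remainder r_{k+1} = r_{k-1} − q_k·r_k inherits s_{k+1} = s_{k-1} − q_k·s_k, t_{k+1} = t_{k-1} − q_k·t_k, so r_k = a·s_k + b·t_k at every step:
  q = 2: r = 203, s = 1 − 2·0 = 1, t = 0 − 2·1 = -2  (check: 855·1 + 326·(-2) = 203)
  q = 1: r = 123, s = 0 − 1·1 = -1, t = 1 − 1·(-2) = 3  (check: 855·(-1) + 326·3 = 123)
  q = 1: r = 80, s = 1 − 1·(-1) = 2, t = -2 − 1·3 = -5  (check: 855·2 + 326·(-5) = 80)
  q = 1: r = 43, s = -1 − 1·2 = -3, t = 3 − 1·(-5) = 8  (check: 855·(-3) + 326·8 = 43)
  q = 1: r = 37, s = 2 − 1·(-3) = 5, t = -5 − 1·8 = -13  (check: 855·5 + 326·(-13) = 37)
  q = 1: r = 6, s = -3 − 1·5 = -8, t = 8 − 1·(-13) = 21  (check: 855·(-8) + 326·21 = 6)
  q = 6: r = 1, s = 5 − 6·(-8) = 53, t = -13 − 6·21 = -139  (check: 855·53 + 326·(-139) = 1)
The row with r = 1 (the gcd) gives the Bezout coefficients s = 53, t = -139.
Result: 855 · (53) + 326 · (-139) = 1.

gcd(855, 326) = 1; s = 53, t = -139 (check: 855·53 + 326·(-139) = 1).


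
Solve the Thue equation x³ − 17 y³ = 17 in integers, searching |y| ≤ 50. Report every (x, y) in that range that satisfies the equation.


The equation is x³ - 17y³ = 17. For fixed y, x³ = 17·y³ + 17, so a solution requires the RHS to be a perfect cube.
Strategy: iterate y from -50 to 50, compute RHS = 17·y³ + 17, and check whether it is a (positive or negative) perfect cube.
Check small values of y:
  y = 0: RHS = 17 is not a perfect cube.
  y = 1: RHS = 34 is not a perfect cube.
  y = -1: RHS = 0 = (0)³ ⇒ x = 0 works.
  y = 2: RHS = 153 is not a perfect cube.
  y = -2: RHS = -119 is not a perfect cube.
  y = 3: RHS = 476 is not a perfect cube.
  y = -3: RHS = -442 is not a perfect cube.
Continuing the search up to |y| = 50 finds no further solutions beyond those listed.
Collected solutions: (0, -1).

Solutions (with |y| ≤ 50): (0, -1).


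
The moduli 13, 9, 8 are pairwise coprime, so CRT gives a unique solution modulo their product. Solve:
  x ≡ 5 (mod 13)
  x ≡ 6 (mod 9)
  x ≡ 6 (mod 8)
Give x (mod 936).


Moduli 13, 9, 8 are pairwise coprime; by CRT there is a unique solution modulo M = 13 · 9 · 8 = 936.
Solve pairwise, accumulating the modulus:
  Start with x ≡ 5 (mod 13).
  Combine with x ≡ 6 (mod 9): since gcd(13, 9) = 1, we get a unique residue mod 117.
    Write x = 5 + 13·t and substitute into x ≡ 6 (mod 9): 13·t ≡ 6 − 5 = 1 (mod 9).
    Reduce coefficients mod 9: 4·t ≡ 1 (mod 9).
    The inverse of 4 mod 9 is 7 (since 4·7 = 28 = 3·9 + 1), so t ≡ 7·1 = 7 ≡ 7 (mod 9).
    Then x = 5 + 13·7 = 96, valid modulo lcm(13, 9) = 117: x ≡ 96 (mod 117).
  Combine with x ≡ 6 (mod 8): since gcd(117, 8) = 1, we get a unique residue mod 936.
    Write x = 96 + 117·t and substitute into x ≡ 6 (mod 8): 117·t ≡ 6 − 96 = -90 (mod 8).
    Reduce coefficients mod 8: 5·t ≡ 6 (mod 8).
    The inverse of 5 mod 8 is 5 (since 5·5 = 25 = 3·8 + 1), so t ≡ 5·6 = 30 ≡ 6 (mod 8).
    Then x = 96 + 117·6 = 798, valid modulo lcm(117, 8) = 936: x ≡ 798 (mod 936).
Verify: 798 mod 13 = 5 ✓, 798 mod 9 = 6 ✓, 798 mod 8 = 6 ✓.

x ≡ 798 (mod 936).


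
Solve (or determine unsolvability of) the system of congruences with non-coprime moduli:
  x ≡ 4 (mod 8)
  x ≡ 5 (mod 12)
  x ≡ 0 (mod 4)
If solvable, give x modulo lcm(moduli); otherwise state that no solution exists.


Moduli 8, 12, 4 are not pairwise coprime, so CRT works modulo lcm(m_i) when all pairwise compatibility conditions hold.
Pairwise compatibility: gcd(m_i, m_j) must divide a_i - a_j for every pair.
Merge one congruence at a time:
  Start: x ≡ 4 (mod 8).
  Combine with x ≡ 5 (mod 12): gcd(8, 12) = 4, and 5 - 4 = 1 is NOT divisible by 4.
    ⇒ system is inconsistent (no integer solution).

No solution (the system is inconsistent).


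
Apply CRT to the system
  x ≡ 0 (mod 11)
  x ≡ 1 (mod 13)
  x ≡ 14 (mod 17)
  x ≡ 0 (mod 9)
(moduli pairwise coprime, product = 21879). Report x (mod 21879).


Product of moduli M = 11 · 13 · 17 · 9 = 21879.
Merge one congruence at a time:
  Start: x ≡ 0 (mod 11).
  Combine with x ≡ 1 (mod 13); new modulus lcm = 143.
    Write x = 0 + 11·t and substitute into x ≡ 1 (mod 13): 11·t ≡ 1 − 0 = 1 (mod 13).
    The inverse of 11 mod 13 is 6 (since 11·6 = 66 = 5·13 + 1), so t ≡ 6·1 = 6 ≡ 6 (mod 13).
    Then x = 0 + 11·6 = 66, valid modulo lcm(11, 13) = 143: x ≡ 66 (mod 143).
  Combine with x ≡ 14 (mod 17); new modulus lcm = 2431.
    Write x = 66 + 143·t and substitute into x ≡ 14 (mod 17): 143·t ≡ 14 − 66 = -52 (mod 17).
    Reduce coefficients mod 17: 7·t ≡ 16 (mod 17).
    The inverse of 7 mod 17 is 5 (since 7·5 = 35 = 2·17 + 1), so t ≡ 5·16 = 80 ≡ 12 (mod 17).
    Then x = 66 + 143·12 = 1782, valid modulo lcm(143, 17) = 2431: x ≡ 1782 (mod 2431).
  Combine with x ≡ 0 (mod 9); new modulus lcm = 21879.
    Write x = 1782 + 2431·t and substitute into x ≡ 0 (mod 9): 2431·t ≡ 0 − 1782 = -1782 (mod 9).
    Reduce coefficients mod 9: 1·t ≡ 0 (mod 9).
    So t ≡ 0 (mod 9).
    Then x = 1782 + 2431·0 = 1782, valid modulo lcm(2431, 9) = 21879: x ≡ 1782 (mod 21879).
Verify against each original: 1782 mod 11 = 0, 1782 mod 13 = 1, 1782 mod 17 = 14, 1782 mod 9 = 0.

x ≡ 1782 (mod 21879).


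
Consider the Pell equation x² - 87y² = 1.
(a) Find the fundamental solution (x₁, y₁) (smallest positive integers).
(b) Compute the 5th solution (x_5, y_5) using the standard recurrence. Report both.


Step 1: Find the fundamental solution (x₁, y₁) of x² - 87y² = 1.
  Expand √87 as a continued fraction. a₀ = ⌊√87⌋ = 9; iterate m_{k+1} = d_k·a_k − m_k, d_{k+1} = (87 − m_{k+1}²)/d_k, a_{k+1} = ⌊(a₀ + m_{k+1})/d_{k+1}⌋ (starting m₀ = 0, d₀ = 1), with convergents p_k = a_k·p_{k-1} + p_{k-2}, q_k = a_k·q_{k-1} + q_{k-2} (p₋₁ = 1, q₋₁ = 0):
  k = 0: a₀ = 9; p₀/q₀ = 9/1; p₀² − 87·q₀² = 81 − 87 = -6.
  k = 1: m = 9, d = 6, a = ⌊(9 + 9)/6⌋ = 3; p/q = (3·9 + 1)/(3·1 + 0) = 28/3; p² − 87·q² = 784 − 783 = 1.
  The first convergent with p² − 87·q² = 1 gives the fundamental solution (x₁, y₁) = (28, 3).
Step 2: Apply the recurrence (x_{n+1}, y_{n+1}) = (x₁x_n + 87y₁y_n, x₁y_n + y₁x_n) repeatedly.
  From (x_1, y_1) = (28, 3): x_2 = 28·28 + 87·3·3 = 1567; y_2 = 28·3 + 3·28 = 168.
  From (x_2, y_2) = (1567, 168): x_3 = 28·1567 + 87·3·168 = 87724; y_3 = 28·168 + 3·1567 = 9405.
  From (x_3, y_3) = (87724, 9405): x_4 = 28·87724 + 87·3·9405 = 4910977; y_4 = 28·9405 + 3·87724 = 526512.
  From (x_4, y_4) = (4910977, 526512): x_5 = 28·4910977 + 87·3·526512 = 274926988; y_5 = 28·526512 + 3·4910977 = 29475267.
Step 3: Verify x_5² - 87·y_5² = 75584848730752144 - 75584848730752143 = 1 (should be 1). ✓

(x_1, y_1) = (28, 3); (x_5, y_5) = (274926988, 29475267).


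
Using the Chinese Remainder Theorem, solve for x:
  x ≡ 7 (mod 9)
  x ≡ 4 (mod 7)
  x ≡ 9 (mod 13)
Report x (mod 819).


Moduli 9, 7, 13 are pairwise coprime; by CRT there is a unique solution modulo M = 9 · 7 · 13 = 819.
Solve pairwise, accumulating the modulus:
  Start with x ≡ 7 (mod 9).
  Combine with x ≡ 4 (mod 7): since gcd(9, 7) = 1, we get a unique residue mod 63.
    Write x = 7 + 9·t and substitute into x ≡ 4 (mod 7): 9·t ≡ 4 − 7 = -3 (mod 7).
    Reduce coefficients mod 7: 2·t ≡ 4 (mod 7).
    The inverse of 2 mod 7 is 4 (since 2·4 = 8 = 1·7 + 1), so t ≡ 4·4 = 16 ≡ 2 (mod 7).
    Then x = 7 + 9·2 = 25, valid modulo lcm(9, 7) = 63: x ≡ 25 (mod 63).
  Combine with x ≡ 9 (mod 13): since gcd(63, 13) = 1, we get a unique residue mod 819.
    Write x = 25 + 63·t and substitute into x ≡ 9 (mod 13): 63·t ≡ 9 − 25 = -16 (mod 13).
    Reduce coefficients mod 13: 11·t ≡ 10 (mod 13).
    The inverse of 11 mod 13 is 6 (since 11·6 = 66 = 5·13 + 1), so t ≡ 6·10 = 60 ≡ 8 (mod 13).
    Then x = 25 + 63·8 = 529, valid modulo lcm(63, 13) = 819: x ≡ 529 (mod 819).
Verify: 529 mod 9 = 7 ✓, 529 mod 7 = 4 ✓, 529 mod 13 = 9 ✓.

x ≡ 529 (mod 819).


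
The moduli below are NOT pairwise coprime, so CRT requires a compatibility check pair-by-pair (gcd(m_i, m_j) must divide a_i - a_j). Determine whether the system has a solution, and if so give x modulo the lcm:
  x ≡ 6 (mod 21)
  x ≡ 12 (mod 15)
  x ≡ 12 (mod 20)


Moduli 21, 15, 20 are not pairwise coprime, so CRT works modulo lcm(m_i) when all pairwise compatibility conditions hold.
Pairwise compatibility: gcd(m_i, m_j) must divide a_i - a_j for every pair.
Merge one congruence at a time:
  Start: x ≡ 6 (mod 21).
  Combine with x ≡ 12 (mod 15): gcd(21, 15) = 3; 12 - 6 = 6, which IS divisible by 3, so compatible.
    Write x = 6 + 21·t and substitute into x ≡ 12 (mod 15): 21·t ≡ 12 − 6 = 6 (mod 15).
    Divide the congruence (and modulus) by g = 3: 7·t ≡ 2 (mod 5).
    Reduce coefficients mod 5: 2·t ≡ 2 (mod 5).
    The inverse of 2 mod 5 is 3 (since 2·3 = 6 = 1·5 + 1), so t ≡ 3·2 = 6 ≡ 1 (mod 5).
    Then x = 6 + 21·1 = 27, valid modulo lcm(21, 15) = 105: x ≡ 27 (mod 105).
  Combine with x ≡ 12 (mod 20): gcd(105, 20) = 5; 12 - 27 = -15, which IS divisible by 5, so compatible.
    Write x = 27 + 105·t and substitute into x ≡ 12 (mod 20): 105·t ≡ 12 − 27 = -15 (mod 20).
    Divide the congruence (and modulus) by g = 5: 21·t ≡ -3 (mod 4).
    Reduce coefficients mod 4: 1·t ≡ 1 (mod 4).
    So t ≡ 1 (mod 4).
    Then x = 27 + 105·1 = 132, valid modulo lcm(105, 20) = 420: x ≡ 132 (mod 420).
Verify: 132 mod 21 = 6, 132 mod 15 = 12, 132 mod 20 = 12.

x ≡ 132 (mod 420).
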